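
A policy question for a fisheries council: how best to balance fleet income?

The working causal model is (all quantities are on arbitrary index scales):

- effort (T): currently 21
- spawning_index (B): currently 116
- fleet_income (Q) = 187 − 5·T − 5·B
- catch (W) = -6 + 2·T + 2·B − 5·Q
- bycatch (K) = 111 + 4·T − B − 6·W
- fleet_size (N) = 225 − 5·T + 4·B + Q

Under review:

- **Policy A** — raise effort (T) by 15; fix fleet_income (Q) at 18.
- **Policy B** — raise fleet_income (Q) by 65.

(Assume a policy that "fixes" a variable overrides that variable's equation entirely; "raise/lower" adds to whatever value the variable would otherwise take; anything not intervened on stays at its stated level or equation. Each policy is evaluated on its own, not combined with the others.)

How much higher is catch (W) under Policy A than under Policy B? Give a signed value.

Policy A (T + 15, Q := 18):
  T = 21 + 15 = 36
  B = 116
  Q = 18
  W = -6 + 2·36 + 2·116 − 5·18 = 208
Policy B (Q + 65):
  T = 21
  B = 116
  Q = 187 − 5·21 − 5·116 (+65 from intervention) = -433
  W = -6 + 2·21 + 2·116 − 5·(-433) = 2433
W: 208 − 2433 = -2225

-2225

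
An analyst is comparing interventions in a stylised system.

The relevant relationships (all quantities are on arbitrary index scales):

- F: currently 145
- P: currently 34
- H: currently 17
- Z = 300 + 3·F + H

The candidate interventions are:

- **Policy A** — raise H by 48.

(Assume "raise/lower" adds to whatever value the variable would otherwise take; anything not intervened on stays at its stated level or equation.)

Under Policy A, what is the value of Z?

800

Policy A (H + 48):
  F = 145
  H = 17 + 48 = 65
  Z = 300 + 3·145 + 65 = 800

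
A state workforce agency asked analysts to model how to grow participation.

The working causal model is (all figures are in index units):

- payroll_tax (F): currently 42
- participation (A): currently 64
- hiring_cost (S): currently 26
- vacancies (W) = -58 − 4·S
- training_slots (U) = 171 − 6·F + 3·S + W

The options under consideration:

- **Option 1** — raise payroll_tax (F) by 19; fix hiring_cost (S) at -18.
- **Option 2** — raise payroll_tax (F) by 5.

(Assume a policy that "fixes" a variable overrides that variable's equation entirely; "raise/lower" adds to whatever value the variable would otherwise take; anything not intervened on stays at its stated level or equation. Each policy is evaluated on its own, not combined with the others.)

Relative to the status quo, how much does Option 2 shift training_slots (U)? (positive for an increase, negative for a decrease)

-30

Baseline:
  F = 42
  S = 26
  W = -58 − 4·26 = -162
  U = 171 − 6·42 + 3·26 + (-162) = -165
Option 2 (F + 5):
  F = 42 + 5 = 47
  S = 26
  W = -58 − 4·26 = -162
  U = 171 − 6·47 + 3·26 + (-162) = -195
Change in U: -195 − (-165) = -30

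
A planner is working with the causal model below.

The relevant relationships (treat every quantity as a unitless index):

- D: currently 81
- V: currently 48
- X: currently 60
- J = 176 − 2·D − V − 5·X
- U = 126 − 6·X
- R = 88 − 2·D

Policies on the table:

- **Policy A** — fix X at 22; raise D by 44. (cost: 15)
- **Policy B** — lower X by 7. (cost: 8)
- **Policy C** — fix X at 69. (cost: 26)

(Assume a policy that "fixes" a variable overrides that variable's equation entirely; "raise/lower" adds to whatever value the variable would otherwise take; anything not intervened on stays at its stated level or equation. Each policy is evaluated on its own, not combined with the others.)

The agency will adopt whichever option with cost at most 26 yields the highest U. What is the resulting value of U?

-6

Policy A (X := 22, D + 44):
  X = 22
  U = 126 − 6·22 = -6
Policy B (X − 7):
  X = 60 − 7 = 53
  U = 126 − 6·53 = -192
Policy C (X := 69):
  X = 69
  U = 126 − 6·69 = -288
Comparing — Policy A: U=-6, Policy B: U=-192, Policy C: U=-288. Highest is -6 (Policy A).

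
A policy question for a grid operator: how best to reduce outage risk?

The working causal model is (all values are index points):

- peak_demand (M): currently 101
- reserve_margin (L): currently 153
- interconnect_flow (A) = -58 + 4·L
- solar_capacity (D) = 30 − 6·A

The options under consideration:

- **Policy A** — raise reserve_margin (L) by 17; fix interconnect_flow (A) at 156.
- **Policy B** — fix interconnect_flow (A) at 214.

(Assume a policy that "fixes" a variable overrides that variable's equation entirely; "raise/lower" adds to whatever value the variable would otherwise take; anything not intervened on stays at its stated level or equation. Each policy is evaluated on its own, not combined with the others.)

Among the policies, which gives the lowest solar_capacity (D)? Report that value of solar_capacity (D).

-1254

Policy A (L + 17, A := 156):
  L = 153 + 17 = 170
  A = 156
  D = 30 − 6·156 = -906
Policy B (A := 214):
  L = 153
  A = 214
  D = 30 − 6·214 = -1254
Comparing — Policy A: D=-906, Policy B: D=-1254. Lowest is -1254 (Policy B).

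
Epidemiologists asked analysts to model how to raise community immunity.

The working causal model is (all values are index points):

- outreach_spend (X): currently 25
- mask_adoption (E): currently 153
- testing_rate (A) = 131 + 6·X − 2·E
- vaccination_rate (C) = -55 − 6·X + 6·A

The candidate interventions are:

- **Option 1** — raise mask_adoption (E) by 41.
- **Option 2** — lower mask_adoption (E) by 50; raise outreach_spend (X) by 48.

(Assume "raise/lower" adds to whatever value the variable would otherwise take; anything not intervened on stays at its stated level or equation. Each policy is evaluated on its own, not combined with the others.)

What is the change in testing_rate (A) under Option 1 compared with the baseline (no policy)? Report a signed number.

-82

Baseline:
  X = 25
  E = 153
  A = 131 + 6·25 − 2·153 = -25
Option 1 (E + 41):
  X = 25
  E = 153 + 41 = 194
  A = 131 + 6·25 − 2·194 = -107
Change in A: -107 − (-25) = -82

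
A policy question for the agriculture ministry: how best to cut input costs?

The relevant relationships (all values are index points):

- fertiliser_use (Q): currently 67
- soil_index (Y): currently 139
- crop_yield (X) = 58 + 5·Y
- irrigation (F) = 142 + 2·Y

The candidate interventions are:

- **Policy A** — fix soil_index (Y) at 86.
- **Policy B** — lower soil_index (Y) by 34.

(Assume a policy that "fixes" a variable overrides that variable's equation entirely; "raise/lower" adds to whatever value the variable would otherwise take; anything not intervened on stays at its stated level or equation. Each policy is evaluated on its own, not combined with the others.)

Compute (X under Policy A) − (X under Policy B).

-95

Policy A (Y := 86):
  Y = 86
  X = 58 + 5·86 = 488
Policy B (Y − 34):
  Y = 139 − 34 = 105
  X = 58 + 5·105 = 583
X: 488 − 583 = -95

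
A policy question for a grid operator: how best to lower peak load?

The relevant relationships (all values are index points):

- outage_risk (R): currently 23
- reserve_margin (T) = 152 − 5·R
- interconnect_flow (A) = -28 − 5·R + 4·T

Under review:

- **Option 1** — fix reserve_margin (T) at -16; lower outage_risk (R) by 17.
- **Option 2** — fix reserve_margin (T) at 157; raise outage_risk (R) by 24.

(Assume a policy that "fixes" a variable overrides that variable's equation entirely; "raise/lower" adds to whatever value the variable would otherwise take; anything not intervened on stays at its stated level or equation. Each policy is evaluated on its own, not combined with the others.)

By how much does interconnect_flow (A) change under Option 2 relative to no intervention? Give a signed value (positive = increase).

360

Baseline:
  R = 23
  T = 152 − 5·23 = 37
  A = -28 − 5·23 + 4·37 = 5
Option 2 (T := 157, R + 24):
  R = 23 + 24 = 47
  T = 157
  A = -28 − 5·47 + 4·157 = 365
Change in A: 365 − 5 = 360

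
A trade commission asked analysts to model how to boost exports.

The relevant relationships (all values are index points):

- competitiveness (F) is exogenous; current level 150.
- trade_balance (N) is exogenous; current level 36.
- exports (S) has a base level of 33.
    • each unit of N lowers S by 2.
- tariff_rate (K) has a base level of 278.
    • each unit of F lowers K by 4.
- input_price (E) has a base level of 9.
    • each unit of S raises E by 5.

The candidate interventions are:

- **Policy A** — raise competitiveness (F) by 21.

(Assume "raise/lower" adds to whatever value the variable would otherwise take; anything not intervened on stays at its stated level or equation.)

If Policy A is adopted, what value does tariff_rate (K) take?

Policy A (F + 21):
  F = 150 + 21 = 171
  K = 278 − 4·171 = -406

-406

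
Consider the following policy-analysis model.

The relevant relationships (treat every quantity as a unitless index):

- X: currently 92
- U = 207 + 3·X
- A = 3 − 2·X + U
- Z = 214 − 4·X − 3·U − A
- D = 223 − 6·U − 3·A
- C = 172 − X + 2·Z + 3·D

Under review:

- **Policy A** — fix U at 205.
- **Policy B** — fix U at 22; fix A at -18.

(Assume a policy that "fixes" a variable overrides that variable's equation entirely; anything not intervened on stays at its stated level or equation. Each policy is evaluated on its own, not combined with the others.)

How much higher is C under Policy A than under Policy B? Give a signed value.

Policy A (U := 205):
  X = 92
  U = 205
  A = 3 − 2·92 + 205 = 24
  Z = 214 − 4·92 − 3·205 − 24 = -793
  D = 223 − 6·205 − 3·24 = -1079
  C = 172 − 92 + 2·(-793) + 3·(-1079) = -4743
Policy B (U := 22, A := -18):
  X = 92
  U = 22
  A = -18
  Z = 214 − 4·92 − 3·22 − (-18) = -202
  D = 223 − 6·22 − 3·(-18) = 145
  C = 172 − 92 + 2·(-202) + 3·145 = 111
C: -4743 − 111 = -4854

-4854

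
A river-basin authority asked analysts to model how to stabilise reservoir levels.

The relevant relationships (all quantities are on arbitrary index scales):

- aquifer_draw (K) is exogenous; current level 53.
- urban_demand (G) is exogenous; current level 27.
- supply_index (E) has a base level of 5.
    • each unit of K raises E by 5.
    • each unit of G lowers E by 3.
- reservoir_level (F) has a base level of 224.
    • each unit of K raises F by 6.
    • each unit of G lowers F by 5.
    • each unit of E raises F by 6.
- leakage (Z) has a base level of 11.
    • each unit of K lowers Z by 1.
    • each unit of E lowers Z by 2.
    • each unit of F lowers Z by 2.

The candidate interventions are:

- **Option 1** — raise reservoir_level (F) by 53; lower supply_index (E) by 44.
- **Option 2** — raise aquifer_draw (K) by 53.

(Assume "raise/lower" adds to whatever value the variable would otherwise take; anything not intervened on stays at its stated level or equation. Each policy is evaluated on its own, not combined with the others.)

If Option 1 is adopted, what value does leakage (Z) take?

Option 1 (F + 53, E − 44):
  K = 53
  G = 27
  E = 5 + 5·53 − 3·27 (−44 from intervention) = 145
  F = 224 + 6·53 − 5·27 + 6·145 (+53 from intervention) = 1330
  Z = 11 − 53 − 2·145 − 2·1330 = -2992

-2992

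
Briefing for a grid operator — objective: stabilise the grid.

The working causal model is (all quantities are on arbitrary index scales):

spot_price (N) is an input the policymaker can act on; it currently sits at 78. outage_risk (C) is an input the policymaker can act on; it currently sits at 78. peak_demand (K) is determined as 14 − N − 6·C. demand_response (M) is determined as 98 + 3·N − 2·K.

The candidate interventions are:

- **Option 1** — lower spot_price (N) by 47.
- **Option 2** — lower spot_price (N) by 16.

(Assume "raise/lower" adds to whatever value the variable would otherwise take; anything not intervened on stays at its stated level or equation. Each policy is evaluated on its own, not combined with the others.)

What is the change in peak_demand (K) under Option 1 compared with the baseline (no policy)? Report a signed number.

Baseline:
  N = 78
  C = 78
  K = 14 − 78 − 6·78 = -532
Option 1 (N − 47):
  N = 78 − 47 = 31
  C = 78
  K = 14 − 31 − 6·78 = -485
Change in K: -485 − (-532) = 47

47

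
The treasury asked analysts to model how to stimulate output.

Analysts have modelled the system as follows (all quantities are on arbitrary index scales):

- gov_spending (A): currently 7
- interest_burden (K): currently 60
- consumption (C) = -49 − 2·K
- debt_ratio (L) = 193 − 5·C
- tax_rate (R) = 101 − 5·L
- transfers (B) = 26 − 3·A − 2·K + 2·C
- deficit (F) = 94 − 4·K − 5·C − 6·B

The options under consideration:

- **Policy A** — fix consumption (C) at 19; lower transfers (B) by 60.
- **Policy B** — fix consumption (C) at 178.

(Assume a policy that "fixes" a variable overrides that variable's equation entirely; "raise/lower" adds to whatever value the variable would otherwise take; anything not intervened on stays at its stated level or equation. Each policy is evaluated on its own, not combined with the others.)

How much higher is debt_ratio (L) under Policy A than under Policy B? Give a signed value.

Policy A (C := 19, B − 60):
  K = 60
  C = 19
  L = 193 − 5·19 = 98
Policy B (C := 178):
  K = 60
  C = 178
  L = 193 − 5·178 = -697
L: 98 − (-697) = 795

795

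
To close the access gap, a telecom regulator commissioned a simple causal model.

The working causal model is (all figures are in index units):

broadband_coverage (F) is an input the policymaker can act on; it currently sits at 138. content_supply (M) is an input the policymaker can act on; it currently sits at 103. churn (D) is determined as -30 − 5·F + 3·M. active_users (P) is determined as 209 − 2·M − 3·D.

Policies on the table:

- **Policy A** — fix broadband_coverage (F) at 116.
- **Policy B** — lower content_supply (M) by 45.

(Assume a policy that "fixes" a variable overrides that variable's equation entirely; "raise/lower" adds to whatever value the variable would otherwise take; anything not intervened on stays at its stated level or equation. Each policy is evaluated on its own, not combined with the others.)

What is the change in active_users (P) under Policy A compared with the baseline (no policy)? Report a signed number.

-330

Baseline:
  F = 138
  M = 103
  D = -30 − 5·138 + 3·103 = -411
  P = 209 − 2·103 − 3·(-411) = 1236
Policy A (F := 116):
  F = 116
  M = 103
  D = -30 − 5·116 + 3·103 = -301
  P = 209 − 2·103 − 3·(-301) = 906
Change in P: 906 − 1236 = -330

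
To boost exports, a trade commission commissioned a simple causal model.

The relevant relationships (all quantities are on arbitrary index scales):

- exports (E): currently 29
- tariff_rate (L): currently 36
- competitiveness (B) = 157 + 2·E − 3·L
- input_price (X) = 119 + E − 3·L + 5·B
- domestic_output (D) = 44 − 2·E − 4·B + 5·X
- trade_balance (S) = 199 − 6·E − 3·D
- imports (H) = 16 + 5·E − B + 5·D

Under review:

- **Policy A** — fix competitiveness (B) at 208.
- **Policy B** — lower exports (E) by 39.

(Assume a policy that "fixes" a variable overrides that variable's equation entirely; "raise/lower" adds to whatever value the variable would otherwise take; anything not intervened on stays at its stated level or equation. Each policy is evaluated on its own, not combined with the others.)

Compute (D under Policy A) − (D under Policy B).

Policy A (B := 208):
  E = 29
  L = 36
  B = 208
  X = 119 + 29 − 3·36 + 5·208 = 1080
  D = 44 − 2·29 − 4·208 + 5·1080 = 4554
Policy B (E − 39):
  E = 29 − 39 = -10
  L = 36
  B = 157 + 2·(-10) − 3·36 = 29
  X = 119 + (-10) − 3·36 + 5·29 = 146
  D = 44 − 2·(-10) − 4·29 + 5·146 = 678
D: 4554 − 678 = 3876

3876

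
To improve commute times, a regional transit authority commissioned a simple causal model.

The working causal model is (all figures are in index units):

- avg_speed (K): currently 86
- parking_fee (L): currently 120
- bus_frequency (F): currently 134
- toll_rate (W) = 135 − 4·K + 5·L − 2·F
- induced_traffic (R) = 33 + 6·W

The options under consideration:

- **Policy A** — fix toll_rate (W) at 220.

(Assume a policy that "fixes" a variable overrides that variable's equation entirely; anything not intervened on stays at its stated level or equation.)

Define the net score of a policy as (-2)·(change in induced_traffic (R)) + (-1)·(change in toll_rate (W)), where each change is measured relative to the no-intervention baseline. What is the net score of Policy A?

-1261

Baseline:
  K = 86
  L = 120
  F = 134
  W = 135 − 4·86 + 5·120 − 2·134 = 123
  R = 33 + 6·123 = 771
Policy A (W := 220):
  K = 86
  L = 120
  F = 134
  W = 220
  R = 33 + 6·220 = 1353
ΔR = 1353 − 771 = 582; ΔW = 220 − 123 = 97
Score = (-2)·582 + (-1)·97 = -1261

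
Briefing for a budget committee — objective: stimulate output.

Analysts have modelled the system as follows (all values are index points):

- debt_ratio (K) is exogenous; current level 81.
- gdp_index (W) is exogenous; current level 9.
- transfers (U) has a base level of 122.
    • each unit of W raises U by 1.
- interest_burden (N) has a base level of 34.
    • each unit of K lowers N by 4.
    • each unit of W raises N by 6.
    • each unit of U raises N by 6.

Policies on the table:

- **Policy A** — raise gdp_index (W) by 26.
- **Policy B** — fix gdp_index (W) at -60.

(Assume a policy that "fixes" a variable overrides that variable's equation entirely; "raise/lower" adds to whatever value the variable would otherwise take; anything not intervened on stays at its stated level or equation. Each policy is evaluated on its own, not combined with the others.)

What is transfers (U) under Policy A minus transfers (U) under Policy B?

95

Policy A (W + 26):
  W = 9 + 26 = 35
  U = 122 + 35 = 157
Policy B (W := -60):
  W = -60
  U = 122 + (-60) = 62
U: 157 − 62 = 95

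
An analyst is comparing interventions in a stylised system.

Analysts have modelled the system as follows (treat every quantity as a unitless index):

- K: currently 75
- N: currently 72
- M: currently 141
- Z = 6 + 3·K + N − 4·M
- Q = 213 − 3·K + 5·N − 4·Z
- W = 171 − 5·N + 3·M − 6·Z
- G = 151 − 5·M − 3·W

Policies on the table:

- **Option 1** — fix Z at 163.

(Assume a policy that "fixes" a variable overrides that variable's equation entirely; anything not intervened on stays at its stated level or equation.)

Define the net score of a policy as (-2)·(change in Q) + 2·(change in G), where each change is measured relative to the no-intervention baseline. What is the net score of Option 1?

18656

Baseline:
  K = 75
  N = 72
  M = 141
  Z = 6 + 3·75 + 72 − 4·141 = -261
  Q = 213 − 3·75 + 5·72 − 4·(-261) = 1392
  W = 171 − 5·72 + 3·141 − 6·(-261) = 1800
  G = 151 − 5·141 − 3·1800 = -5954
Option 1 (Z := 163):
  K = 75
  N = 72
  M = 141
  Z = 163
  Q = 213 − 3·75 + 5·72 − 4·163 = -304
  W = 171 − 5·72 + 3·141 − 6·163 = -744
  G = 151 − 5·141 − 3·(-744) = 1678
ΔQ = -304 − 1392 = -1696; ΔG = 1678 − (-5954) = 7632
Score = (-2)·(-1696) + 2·7632 = 18656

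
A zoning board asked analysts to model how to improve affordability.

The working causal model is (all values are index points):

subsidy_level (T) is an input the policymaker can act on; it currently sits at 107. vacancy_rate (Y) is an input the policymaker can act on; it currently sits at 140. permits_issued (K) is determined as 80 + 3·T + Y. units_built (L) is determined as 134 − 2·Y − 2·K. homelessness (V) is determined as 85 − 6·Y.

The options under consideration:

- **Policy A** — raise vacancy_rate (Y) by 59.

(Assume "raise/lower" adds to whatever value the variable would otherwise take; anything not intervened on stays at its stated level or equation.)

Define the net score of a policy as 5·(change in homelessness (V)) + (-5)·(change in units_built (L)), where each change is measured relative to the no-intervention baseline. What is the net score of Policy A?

-590

Baseline:
  T = 107
  Y = 140
  K = 80 + 3·107 + 140 = 541
  L = 134 − 2·140 − 2·541 = -1228
  V = 85 − 6·140 = -755
Policy A (Y + 59):
  T = 107
  Y = 140 + 59 = 199
  K = 80 + 3·107 + 199 = 600
  L = 134 − 2·199 − 2·600 = -1464
  V = 85 − 6·199 = -1109
ΔV = -1109 − (-755) = -354; ΔL = -1464 − (-1228) = -236
Score = 5·(-354) + (-5)·(-236) = -590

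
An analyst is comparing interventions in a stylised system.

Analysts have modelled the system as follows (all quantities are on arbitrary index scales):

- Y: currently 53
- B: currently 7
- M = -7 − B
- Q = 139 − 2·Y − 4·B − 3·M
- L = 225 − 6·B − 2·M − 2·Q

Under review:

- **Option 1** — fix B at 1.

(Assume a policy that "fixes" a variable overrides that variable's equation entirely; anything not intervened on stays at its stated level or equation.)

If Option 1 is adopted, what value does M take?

-8

Option 1 (B := 1):
  B = 1
  M = -7 − 1 = -8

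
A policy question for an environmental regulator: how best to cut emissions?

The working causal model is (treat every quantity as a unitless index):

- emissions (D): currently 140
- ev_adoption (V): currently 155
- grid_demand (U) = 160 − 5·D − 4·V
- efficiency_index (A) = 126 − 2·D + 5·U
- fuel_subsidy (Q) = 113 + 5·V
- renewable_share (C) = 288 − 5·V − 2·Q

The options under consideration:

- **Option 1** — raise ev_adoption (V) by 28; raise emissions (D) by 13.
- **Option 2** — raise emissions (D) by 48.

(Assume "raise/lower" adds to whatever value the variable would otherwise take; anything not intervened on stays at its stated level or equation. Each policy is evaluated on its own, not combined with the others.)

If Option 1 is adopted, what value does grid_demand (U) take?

Option 1 (V + 28, D + 13):
  D = 140 + 13 = 153
  V = 155 + 28 = 183
  U = 160 − 5·153 − 4·183 = -1337

-1337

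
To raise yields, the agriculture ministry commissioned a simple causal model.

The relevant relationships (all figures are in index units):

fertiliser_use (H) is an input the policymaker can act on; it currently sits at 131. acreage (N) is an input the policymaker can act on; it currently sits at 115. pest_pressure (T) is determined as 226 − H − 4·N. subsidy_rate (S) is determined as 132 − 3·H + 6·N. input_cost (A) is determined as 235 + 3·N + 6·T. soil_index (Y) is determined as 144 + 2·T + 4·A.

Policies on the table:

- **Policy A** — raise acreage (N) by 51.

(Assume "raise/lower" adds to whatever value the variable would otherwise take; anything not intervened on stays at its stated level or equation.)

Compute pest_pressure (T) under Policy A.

-569

Policy A (N + 51):
  H = 131
  N = 115 + 51 = 166
  T = 226 − 131 − 4·166 = -569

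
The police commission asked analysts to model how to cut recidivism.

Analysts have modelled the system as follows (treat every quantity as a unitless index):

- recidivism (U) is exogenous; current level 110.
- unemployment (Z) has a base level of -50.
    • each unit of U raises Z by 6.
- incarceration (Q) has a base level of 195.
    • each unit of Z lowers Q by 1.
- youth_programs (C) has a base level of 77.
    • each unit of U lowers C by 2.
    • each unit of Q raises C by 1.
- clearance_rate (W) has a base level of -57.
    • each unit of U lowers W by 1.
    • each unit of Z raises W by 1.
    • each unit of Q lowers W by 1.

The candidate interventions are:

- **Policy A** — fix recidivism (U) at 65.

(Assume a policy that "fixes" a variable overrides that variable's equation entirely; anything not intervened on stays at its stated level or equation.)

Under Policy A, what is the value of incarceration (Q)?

-145

Policy A (U := 65):
  U = 65
  Z = -50 + 6·65 = 340
  Q = 195 − 340 = -145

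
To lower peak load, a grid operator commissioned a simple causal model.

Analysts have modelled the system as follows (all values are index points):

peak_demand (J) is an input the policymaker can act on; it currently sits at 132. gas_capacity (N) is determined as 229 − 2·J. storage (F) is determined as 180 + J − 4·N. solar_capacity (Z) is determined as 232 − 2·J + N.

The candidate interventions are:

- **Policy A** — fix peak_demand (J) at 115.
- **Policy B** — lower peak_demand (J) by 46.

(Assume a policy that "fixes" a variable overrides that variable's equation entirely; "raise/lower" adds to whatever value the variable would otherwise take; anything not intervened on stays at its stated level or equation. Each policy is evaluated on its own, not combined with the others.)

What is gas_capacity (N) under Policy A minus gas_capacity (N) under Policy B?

Policy A (J := 115):
  J = 115
  N = 229 − 2·115 = -1
Policy B (J − 46):
  J = 132 − 46 = 86
  N = 229 − 2·86 = 57
N: -1 − 57 = -58

-58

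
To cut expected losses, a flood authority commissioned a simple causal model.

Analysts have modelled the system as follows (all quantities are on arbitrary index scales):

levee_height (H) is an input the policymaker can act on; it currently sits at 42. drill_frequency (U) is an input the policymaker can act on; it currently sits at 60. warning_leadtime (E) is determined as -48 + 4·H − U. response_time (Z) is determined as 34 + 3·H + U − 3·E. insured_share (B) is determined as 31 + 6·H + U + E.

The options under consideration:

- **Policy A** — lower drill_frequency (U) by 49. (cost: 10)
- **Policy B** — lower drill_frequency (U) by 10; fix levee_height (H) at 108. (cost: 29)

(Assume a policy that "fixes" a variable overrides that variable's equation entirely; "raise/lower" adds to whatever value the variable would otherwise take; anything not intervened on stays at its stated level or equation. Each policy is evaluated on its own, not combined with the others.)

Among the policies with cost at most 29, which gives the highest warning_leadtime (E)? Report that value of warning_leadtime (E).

334

Policy A (U − 49):
  H = 42
  U = 60 − 49 = 11
  E = -48 + 4·42 − 11 = 109
Policy B (U − 10, H := 108):
  H = 108
  U = 60 − 10 = 50
  E = -48 + 4·108 − 50 = 334
Comparing — Policy A: E=109, Policy B: E=334. Highest is 334 (Policy B).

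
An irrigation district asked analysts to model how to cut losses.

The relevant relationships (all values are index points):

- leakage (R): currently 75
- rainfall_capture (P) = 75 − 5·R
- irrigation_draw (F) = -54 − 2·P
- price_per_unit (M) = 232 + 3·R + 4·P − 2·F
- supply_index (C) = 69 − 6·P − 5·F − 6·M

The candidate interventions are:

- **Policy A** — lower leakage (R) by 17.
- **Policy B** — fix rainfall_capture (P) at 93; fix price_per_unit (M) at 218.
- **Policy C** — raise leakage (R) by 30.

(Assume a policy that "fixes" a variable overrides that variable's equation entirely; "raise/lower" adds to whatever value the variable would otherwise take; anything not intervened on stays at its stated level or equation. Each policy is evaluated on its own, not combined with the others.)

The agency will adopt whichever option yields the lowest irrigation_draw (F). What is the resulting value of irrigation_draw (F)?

-240

Policy A (R − 17):
  R = 75 − 17 = 58
  P = 75 − 5·58 = -215
  F = -54 − 2·(-215) = 376
Policy B (P := 93, M := 218):
  R = 75
  P = 93
  F = -54 − 2·93 = -240
Policy C (R + 30):
  R = 75 + 30 = 105
  P = 75 − 5·105 = -450
  F = -54 − 2·(-450) = 846
Comparing — Policy A: F=376, Policy B: F=-240, Policy C: F=846. Lowest is -240 (Policy B).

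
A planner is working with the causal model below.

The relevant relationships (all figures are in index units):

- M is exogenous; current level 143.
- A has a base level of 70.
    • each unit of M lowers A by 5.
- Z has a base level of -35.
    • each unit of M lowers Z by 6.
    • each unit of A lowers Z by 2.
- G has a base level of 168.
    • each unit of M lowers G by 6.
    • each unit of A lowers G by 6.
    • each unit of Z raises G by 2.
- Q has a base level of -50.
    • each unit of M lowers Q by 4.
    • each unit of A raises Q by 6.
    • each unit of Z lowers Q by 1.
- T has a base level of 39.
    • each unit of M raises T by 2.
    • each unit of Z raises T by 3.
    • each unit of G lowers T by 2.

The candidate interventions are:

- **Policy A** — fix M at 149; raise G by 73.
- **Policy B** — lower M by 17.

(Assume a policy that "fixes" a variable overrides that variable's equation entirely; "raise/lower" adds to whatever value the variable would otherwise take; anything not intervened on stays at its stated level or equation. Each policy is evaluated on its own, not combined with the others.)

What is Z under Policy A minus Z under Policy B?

Policy A (M := 149, G + 73):
  M = 149
  A = 70 − 5·149 = -675
  Z = -35 − 6·149 − 2·(-675) = 421
Policy B (M − 17):
  M = 143 − 17 = 126
  A = 70 − 5·126 = -560
  Z = -35 − 6·126 − 2·(-560) = 329
Z: 421 − 329 = 92

92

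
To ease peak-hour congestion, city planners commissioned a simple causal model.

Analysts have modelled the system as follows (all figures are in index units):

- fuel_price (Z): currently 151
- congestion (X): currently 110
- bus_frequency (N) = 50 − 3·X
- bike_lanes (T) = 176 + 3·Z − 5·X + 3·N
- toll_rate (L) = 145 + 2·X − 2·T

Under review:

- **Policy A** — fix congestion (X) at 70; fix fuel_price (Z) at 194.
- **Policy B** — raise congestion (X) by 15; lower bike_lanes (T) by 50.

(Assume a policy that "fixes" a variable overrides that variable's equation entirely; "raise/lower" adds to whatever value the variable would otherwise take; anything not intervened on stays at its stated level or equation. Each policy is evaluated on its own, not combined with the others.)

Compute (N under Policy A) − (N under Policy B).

Policy A (X := 70, Z := 194):
  X = 70
  N = 50 − 3·70 = -160
Policy B (X + 15, T − 50):
  X = 110 + 15 = 125
  N = 50 − 3·125 = -325
N: -160 − (-325) = 165

165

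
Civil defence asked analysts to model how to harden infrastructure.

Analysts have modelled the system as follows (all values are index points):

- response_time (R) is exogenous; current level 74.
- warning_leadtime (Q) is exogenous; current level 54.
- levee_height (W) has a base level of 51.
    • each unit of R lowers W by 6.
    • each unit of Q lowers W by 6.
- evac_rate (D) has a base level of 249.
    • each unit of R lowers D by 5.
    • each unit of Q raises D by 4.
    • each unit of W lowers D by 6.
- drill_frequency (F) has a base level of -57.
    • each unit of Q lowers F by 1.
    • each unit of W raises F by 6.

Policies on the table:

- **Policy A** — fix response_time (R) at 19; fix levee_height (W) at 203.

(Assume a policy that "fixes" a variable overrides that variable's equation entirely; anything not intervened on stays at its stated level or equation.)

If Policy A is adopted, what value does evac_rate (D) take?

Policy A (R := 19, W := 203):
  R = 19
  Q = 54
  W = 203
  D = 249 − 5·19 + 4·54 − 6·203 = -848

-848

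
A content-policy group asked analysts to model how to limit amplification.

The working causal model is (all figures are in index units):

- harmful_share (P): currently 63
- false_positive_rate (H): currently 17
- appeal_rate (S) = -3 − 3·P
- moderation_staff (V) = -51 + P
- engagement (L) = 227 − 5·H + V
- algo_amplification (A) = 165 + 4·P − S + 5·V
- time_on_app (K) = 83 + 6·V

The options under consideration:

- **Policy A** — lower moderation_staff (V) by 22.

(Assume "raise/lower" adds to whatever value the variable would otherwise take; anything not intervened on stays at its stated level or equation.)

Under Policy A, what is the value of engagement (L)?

Policy A (V − 22):
  P = 63
  H = 17
  V = -51 + 63 (−22 from intervention) = -10
  L = 227 − 5·17 + (-10) = 132

132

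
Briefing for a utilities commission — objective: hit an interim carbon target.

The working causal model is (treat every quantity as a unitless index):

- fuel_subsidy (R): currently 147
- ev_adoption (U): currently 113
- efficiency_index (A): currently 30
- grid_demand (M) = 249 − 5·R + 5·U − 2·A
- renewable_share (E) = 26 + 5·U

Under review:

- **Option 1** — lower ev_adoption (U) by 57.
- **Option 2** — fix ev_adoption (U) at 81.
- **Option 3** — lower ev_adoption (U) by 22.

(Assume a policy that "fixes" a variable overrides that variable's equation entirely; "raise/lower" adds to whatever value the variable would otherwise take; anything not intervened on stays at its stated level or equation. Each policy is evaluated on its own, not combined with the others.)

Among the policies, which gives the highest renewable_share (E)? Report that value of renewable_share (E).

481

Option 1 (U − 57):
  U = 113 − 57 = 56
  E = 26 + 5·56 = 306
Option 2 (U := 81):
  U = 81
  E = 26 + 5·81 = 431
Option 3 (U − 22):
  U = 113 − 22 = 91
  E = 26 + 5·91 = 481
Comparing — Option 1: E=306, Option 2: E=431, Option 3: E=481. Highest is 481 (Option 3).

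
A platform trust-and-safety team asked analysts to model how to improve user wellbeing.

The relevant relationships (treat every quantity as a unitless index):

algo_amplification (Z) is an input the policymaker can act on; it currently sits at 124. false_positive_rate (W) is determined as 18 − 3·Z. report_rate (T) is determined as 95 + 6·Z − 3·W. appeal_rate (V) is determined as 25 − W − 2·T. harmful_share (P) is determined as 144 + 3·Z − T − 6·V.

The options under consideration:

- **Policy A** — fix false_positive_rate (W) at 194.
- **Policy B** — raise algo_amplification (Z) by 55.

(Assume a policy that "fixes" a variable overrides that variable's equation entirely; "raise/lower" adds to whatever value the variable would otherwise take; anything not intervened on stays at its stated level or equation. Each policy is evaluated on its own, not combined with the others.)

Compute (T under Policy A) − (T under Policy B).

Policy A (W := 194):
  Z = 124
  W = 194
  T = 95 + 6·124 − 3·194 = 257
Policy B (Z + 55):
  Z = 124 + 55 = 179
  W = 18 − 3·179 = -519
  T = 95 + 6·179 − 3·(-519) = 2726
T: 257 − 2726 = -2469

-2469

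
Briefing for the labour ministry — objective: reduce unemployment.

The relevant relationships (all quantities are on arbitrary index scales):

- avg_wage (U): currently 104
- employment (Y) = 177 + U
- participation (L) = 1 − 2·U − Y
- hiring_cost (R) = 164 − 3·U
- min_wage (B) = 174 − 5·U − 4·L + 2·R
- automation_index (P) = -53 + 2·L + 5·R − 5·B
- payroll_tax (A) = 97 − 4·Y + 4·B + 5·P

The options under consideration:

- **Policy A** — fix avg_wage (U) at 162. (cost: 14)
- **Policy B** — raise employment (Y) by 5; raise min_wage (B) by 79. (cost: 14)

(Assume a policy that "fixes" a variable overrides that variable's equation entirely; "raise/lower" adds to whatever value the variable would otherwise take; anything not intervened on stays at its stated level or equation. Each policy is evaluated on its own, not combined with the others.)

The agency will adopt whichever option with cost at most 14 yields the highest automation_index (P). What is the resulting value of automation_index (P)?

Policy A (U := 162):
  U = 162
  Y = 177 + 162 = 339
  L = 1 − 2·162 − 339 = -662
  R = 164 − 3·162 = -322
  B = 174 − 5·162 − 4·(-662) + 2·(-322) = 1368
  P = -53 + 2·(-662) + 5·(-322) − 5·1368 = -9827
Policy B (Y + 5, B + 79):
  U = 104
  Y = 177 + 104 (+5 from intervention) = 286
  L = 1 − 2·104 − 286 = -493
  R = 164 − 3·104 = -148
  B = 174 − 5·104 − 4·(-493) + 2·(-148) (+79 from intervention) = 1409
  P = -53 + 2·(-493) + 5·(-148) − 5·1409 = -8824
Comparing — Policy A: P=-9827, Policy B: P=-8824. Highest is -8824 (Policy B).

-8824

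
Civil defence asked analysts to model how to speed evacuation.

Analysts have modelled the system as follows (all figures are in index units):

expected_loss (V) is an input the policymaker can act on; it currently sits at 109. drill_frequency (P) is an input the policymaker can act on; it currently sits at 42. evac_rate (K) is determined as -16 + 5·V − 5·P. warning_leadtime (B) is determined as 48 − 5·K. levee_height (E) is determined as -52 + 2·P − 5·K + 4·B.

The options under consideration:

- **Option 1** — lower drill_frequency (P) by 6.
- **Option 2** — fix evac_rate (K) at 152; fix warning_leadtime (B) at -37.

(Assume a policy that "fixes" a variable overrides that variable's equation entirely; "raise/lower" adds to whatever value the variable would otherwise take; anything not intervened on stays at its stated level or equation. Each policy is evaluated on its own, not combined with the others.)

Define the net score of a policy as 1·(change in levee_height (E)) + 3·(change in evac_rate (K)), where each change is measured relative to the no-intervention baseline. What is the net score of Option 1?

-672

Baseline:
  V = 109
  P = 42
  K = -16 + 5·109 − 5·42 = 319
  B = 48 − 5·319 = -1547
  E = -52 + 2·42 − 5·319 + 4·(-1547) = -7751
Option 1 (P − 6):
  V = 109
  P = 42 − 6 = 36
  K = -16 + 5·109 − 5·36 = 349
  B = 48 − 5·349 = -1697
  E = -52 + 2·36 − 5·349 + 4·(-1697) = -8513
ΔE = -8513 − (-7751) = -762; ΔK = 349 − 319 = 30
Score = 1·(-762) + 3·30 = -672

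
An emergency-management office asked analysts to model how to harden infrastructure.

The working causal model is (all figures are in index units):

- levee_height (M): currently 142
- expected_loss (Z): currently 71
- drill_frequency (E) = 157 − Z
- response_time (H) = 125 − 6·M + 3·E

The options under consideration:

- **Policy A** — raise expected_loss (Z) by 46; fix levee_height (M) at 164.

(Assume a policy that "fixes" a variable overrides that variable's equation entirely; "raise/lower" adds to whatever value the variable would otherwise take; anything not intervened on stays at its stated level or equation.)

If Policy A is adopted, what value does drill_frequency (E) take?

40

Policy A (Z + 46, M := 164):
  Z = 71 + 46 = 117
  E = 157 − 117 = 40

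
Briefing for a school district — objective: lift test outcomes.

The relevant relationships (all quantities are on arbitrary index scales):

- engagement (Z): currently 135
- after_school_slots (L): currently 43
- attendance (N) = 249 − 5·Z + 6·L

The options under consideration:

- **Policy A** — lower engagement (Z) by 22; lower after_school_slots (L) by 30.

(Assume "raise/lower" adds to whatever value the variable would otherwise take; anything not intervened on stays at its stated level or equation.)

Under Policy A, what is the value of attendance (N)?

-238

Policy A (Z − 22, L − 30):
  Z = 135 − 22 = 113
  L = 43 − 30 = 13
  N = 249 − 5·113 + 6·13 = -238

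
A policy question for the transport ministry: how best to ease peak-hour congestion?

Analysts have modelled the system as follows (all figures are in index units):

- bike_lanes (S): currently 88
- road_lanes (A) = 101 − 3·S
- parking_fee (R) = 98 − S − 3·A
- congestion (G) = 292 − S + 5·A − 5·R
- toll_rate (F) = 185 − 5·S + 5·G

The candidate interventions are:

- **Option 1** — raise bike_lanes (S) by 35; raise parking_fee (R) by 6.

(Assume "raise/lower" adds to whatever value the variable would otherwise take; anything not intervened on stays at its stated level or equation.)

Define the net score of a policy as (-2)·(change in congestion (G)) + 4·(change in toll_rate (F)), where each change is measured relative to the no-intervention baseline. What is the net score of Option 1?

-36520

Baseline:
  S = 88
  A = 101 − 3·88 = -163
  R = 98 − 88 − 3·(-163) = 499
  G = 292 − 88 + 5·(-163) − 5·499 = -3106
  F = 185 − 5·88 + 5·(-3106) = -15785
Option 1 (S + 35, R + 6):
  S = 88 + 35 = 123
  A = 101 − 3·123 = -268
  R = 98 − 123 − 3·(-268) (+6 from intervention) = 785
  G = 292 − 123 + 5·(-268) − 5·785 = -5096
  F = 185 − 5·123 + 5·(-5096) = -25910
ΔG = -5096 − (-3106) = -1990; ΔF = -25910 − (-15785) = -10125
Score = (-2)·(-1990) + 4·(-10125) = -36520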